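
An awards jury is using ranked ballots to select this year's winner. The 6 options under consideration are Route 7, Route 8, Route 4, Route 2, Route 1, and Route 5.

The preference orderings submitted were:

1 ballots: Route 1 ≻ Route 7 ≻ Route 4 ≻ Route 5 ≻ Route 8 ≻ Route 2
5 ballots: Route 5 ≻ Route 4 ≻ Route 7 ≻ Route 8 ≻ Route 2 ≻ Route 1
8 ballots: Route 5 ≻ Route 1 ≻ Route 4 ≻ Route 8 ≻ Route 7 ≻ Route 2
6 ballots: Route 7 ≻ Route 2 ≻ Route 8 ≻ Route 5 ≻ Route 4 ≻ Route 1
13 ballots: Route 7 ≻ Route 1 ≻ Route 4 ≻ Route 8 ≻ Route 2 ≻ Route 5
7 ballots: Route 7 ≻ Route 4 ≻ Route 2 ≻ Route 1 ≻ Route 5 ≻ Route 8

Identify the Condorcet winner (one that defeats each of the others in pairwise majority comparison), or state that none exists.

Head-to-head results (40 voters total):
Route 7 vs Route 8: Route 7 wins 32–8.
Route 7 vs Route 4: Route 7 wins 27–13.
Route 7 vs Route 2: Route 7 wins 40–0.
Route 7 vs Route 1: Route 7 wins 31–9.
Route 7 vs Route 5: Route 7 wins 27–13.
Route 8 vs Route 4: Route 4 wins 34–6.
Route 8 vs Route 2: Route 8 wins 27–13.
Route 8 vs Route 1: Route 1 wins 29–11.
Route 8 vs Route 5: Route 5 wins 21–19.
Route 4 vs Route 2: Route 4 wins 34–6.
Route 4 vs Route 1: Route 1 wins 22–18.
Route 4 vs Route 5: Route 4 wins 21–19.
Route 2 vs Route 1: Route 1 wins 22–18.
Route 2 vs Route 5: Route 2 wins 26–14.
Route 1 vs Route 5: Route 1 wins 21–19.
Route 7 beats each rival — Route 8 (32–8), Route 4 (27–13), Route 2 (40–0), Route 1 (31–9), Route 5 (27–13) — so Route 7 is the Condorcet winner.

Route 7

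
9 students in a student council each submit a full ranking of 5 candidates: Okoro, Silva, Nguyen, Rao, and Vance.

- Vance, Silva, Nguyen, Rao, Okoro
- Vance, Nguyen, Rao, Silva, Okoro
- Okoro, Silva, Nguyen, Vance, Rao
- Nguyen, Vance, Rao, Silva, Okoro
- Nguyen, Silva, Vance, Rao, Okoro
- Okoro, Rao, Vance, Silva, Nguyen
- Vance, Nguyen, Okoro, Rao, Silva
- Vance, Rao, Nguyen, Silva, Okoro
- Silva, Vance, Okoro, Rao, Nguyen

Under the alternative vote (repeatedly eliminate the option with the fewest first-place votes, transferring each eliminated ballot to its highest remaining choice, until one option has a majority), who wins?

Vance

Round 1: Vance 4, Okoro 2, Nguyen 2, Silva 1, Rao 0. Rao has the fewest and is eliminated.
Round 2: Vance 4, Okoro 2, Nguyen 2, Silva 1. Silva has the fewest and is eliminated.
Round 3: Vance 5, Okoro 2, Nguyen 2. Vance has a majority.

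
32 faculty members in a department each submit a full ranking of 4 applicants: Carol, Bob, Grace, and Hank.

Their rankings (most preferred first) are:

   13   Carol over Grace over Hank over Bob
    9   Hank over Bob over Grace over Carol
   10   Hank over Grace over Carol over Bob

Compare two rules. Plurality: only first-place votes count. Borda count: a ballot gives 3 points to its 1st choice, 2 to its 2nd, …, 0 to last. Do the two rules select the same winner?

Plurality first-place counts: Carol 13, Bob 0, Grace 0, Hank 19 → Hank.
Borda totals: Carol 49, Bob 18, Grace 55, Hank 70 → Hank.
The two rules agree on Hank.

Yes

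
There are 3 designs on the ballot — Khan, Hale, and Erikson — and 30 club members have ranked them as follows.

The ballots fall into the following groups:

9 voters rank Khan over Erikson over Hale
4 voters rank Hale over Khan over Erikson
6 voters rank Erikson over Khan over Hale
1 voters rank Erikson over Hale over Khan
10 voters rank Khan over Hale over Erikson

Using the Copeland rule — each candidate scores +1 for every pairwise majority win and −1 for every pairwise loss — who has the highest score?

Pairwise results:
  Khan vs Hale: Khan wins 25–5.
  Khan vs Erikson: Khan wins 23–7.
  Hale vs Erikson: Erikson wins 16–14.
Copeland scores (wins − losses):
  Khan: 2 − 0 = 2
  Hale: 0 − 2 = -2
  Erikson: 1 − 1 = 0
Khan has the best Copeland score.

Khan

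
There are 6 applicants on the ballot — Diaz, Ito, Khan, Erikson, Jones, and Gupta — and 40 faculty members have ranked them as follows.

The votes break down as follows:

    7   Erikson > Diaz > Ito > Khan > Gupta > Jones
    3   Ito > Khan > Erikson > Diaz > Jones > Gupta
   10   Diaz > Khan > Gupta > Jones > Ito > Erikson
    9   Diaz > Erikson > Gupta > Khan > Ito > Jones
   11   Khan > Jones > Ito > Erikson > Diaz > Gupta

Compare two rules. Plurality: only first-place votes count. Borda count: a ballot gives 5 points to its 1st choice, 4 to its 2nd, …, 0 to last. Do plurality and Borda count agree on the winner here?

Plurality first-place counts: Diaz 19, Ito 3, Khan 11, Erikson 7, Jones 0, Gupta 0 → Diaz.
Borda totals: Diaz 140, Ito 88, Khan 139, Erikson 102, Jones 67, Gupta 64 → Diaz.
The two rules agree on Diaz.

Yes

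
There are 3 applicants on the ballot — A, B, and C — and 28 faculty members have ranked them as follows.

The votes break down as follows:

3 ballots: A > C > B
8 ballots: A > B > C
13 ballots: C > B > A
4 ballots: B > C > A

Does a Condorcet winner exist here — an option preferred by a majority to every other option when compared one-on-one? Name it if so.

Head-to-head results (28 voters total):
A vs B: B wins 17–11.
A vs C: C wins 17–11.
B vs C: C wins 16–12.
C beats each rival — A (17–11), B (16–12) — so C is the Condorcet winner.

C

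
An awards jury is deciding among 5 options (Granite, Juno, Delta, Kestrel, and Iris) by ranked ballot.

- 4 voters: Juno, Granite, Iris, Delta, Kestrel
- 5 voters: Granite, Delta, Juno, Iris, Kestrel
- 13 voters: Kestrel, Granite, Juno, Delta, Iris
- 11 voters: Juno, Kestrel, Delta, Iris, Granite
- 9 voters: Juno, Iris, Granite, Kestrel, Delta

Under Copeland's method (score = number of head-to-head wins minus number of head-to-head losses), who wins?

Pairwise results:
  Granite vs Juno: Juno wins 24–18.
  Granite vs Delta: Granite wins 31–11.
  Granite vs Kestrel: Kestrel wins 24–18.
  Granite vs Iris: Granite wins 22–20.
  Juno vs Delta: Juno wins 37–5.
  Juno vs Kestrel: Juno wins 29–13.
  Juno vs Iris: Juno wins 42–0.
  Delta vs Kestrel: Kestrel wins 33–9.
  Delta vs Iris: Delta wins 29–13.
  Kestrel vs Iris: Kestrel wins 24–18.
Copeland scores (wins − losses):
  Granite: 2 − 2 = 0
  Juno: 4 − 0 = 4
  Delta: 1 − 3 = -2
  Kestrel: 3 − 1 = 2
  Iris: 0 − 4 = -4
Juno has the best Copeland score.

Juno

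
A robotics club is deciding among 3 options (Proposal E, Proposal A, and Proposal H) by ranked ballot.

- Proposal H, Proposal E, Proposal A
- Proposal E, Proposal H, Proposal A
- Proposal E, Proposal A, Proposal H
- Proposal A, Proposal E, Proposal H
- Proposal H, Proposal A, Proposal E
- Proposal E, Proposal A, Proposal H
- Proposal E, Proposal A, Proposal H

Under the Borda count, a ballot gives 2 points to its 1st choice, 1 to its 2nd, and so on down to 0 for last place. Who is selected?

Borda scores:
  Proposal E: 1 + 2 + 2 + 1 + 0 + 2 + 2 = 10
  Proposal A: 0 + 0 + 1 + 2 + 1 + 1 + 1 = 6
  Proposal H: 2 + 1 + 0 + 0 + 2 + 0 + 0 = 5
Proposal E has the highest total.

Proposal E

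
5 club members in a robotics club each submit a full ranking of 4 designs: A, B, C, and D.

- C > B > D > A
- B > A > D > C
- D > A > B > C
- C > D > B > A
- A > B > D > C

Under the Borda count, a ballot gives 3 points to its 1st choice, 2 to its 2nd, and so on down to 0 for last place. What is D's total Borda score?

Borda scores:
  A: 0 + 2 + 2 + 0 + 3 = 7
  B: 2 + 3 + 1 + 1 + 2 = 9
  C: 3 + 0 + 0 + 3 + 0 = 6
  D: 1 + 1 + 3 + 2 + 1 = 8

8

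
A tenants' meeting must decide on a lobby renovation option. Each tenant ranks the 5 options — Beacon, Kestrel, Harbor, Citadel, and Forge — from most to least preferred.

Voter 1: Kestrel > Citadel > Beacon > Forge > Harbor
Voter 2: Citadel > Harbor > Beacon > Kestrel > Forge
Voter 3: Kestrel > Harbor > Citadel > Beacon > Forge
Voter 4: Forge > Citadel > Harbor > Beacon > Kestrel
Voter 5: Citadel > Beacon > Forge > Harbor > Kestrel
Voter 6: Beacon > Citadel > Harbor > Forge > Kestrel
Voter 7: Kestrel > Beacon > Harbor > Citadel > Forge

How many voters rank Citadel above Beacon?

5

Ballots ranking Citadel above Beacon: 5.
Ballots ranking Beacon above Citadel: 2.
So 5 of 7 voters prefer Citadel to Beacon.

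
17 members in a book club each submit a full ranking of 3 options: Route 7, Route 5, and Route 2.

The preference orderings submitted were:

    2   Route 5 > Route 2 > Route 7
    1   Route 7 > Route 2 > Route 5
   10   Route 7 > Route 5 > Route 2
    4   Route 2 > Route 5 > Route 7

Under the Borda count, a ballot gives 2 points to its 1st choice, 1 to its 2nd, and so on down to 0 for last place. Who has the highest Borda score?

Borda scores:
  Route 7: 2·0 + 2 + 10·2 + 4·0 = 22
  Route 5: 2·2 + 0 + 10·1 + 4·1 = 18
  Route 2: 2·1 + 1 + 10·0 + 4·2 = 11
Route 7 has the highest total.

Route 7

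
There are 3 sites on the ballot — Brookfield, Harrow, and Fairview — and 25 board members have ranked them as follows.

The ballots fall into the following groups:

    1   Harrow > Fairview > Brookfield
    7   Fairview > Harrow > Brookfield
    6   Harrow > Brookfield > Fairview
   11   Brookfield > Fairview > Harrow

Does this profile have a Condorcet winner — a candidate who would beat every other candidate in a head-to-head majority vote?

Head-to-head results (25 voters total):
Brookfield vs Harrow: Harrow wins 14–11.
Brookfield vs Fairview: Brookfield wins 17–8.
Harrow vs Fairview: Fairview wins 18–7.
No candidate beats all others: Brookfield beats Fairview beats Harrow beats Brookfield, a majority cycle.

No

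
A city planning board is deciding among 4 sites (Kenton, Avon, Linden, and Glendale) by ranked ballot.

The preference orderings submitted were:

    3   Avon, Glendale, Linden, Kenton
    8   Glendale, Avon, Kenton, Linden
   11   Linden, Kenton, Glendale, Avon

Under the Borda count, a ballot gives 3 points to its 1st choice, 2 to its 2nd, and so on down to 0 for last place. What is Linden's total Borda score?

36

Borda scores:
  Kenton: 3·0 + 8·1 + 11·2 = 30
  Avon: 3·3 + 8·2 + 11·0 = 25
  Linden: 3·1 + 8·0 + 11·3 = 36
  Glendale: 3·2 + 8·3 + 11·1 = 41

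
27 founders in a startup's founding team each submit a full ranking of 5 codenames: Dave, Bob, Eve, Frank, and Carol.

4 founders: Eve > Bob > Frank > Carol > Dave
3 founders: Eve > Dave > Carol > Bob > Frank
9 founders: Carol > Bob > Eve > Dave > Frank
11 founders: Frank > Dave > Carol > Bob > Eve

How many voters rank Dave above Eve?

Ballots ranking Dave above Eve: 11.
Ballots ranking Eve above Dave: 4+3+9 = 16.
So 11 of 27 voters prefer Dave to Eve.

11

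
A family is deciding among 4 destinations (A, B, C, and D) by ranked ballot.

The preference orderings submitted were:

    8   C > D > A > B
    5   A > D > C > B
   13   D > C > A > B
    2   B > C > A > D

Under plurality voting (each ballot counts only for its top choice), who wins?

D

First-place vote totals:
  A: 5
  B: 2
  C: 8
  D: 13
D has the most first-place votes.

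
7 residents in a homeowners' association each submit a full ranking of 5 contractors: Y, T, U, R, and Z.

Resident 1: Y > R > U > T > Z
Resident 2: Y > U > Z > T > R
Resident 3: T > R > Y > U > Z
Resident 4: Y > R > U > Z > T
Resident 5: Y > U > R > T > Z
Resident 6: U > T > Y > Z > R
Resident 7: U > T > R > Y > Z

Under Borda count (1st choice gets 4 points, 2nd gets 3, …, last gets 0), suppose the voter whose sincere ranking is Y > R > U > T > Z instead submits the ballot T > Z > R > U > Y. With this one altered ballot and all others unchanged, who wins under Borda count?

U

Borda totals with the altered ballot: Y 17, T 16, U 18, R 12, Z 7.
The switch changes the winner from Y to U.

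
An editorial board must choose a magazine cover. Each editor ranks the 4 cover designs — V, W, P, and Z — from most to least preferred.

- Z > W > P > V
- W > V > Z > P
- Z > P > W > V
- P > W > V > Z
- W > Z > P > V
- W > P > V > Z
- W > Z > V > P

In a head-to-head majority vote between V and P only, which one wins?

Ballots ranking V above P: 2.
Ballots ranking P above V: 5.
P wins the head-to-head, 5–2.

P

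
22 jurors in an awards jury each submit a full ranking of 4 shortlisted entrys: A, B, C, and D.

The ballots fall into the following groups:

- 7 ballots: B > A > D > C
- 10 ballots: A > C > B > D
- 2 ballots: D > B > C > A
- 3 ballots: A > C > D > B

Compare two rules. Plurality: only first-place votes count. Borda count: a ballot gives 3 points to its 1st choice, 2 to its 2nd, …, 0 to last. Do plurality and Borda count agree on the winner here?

Plurality first-place counts: A 13, B 7, C 0, D 2 → A.
Borda totals: A 53, B 35, C 28, D 16 → A.
The two rules agree on A.

Yes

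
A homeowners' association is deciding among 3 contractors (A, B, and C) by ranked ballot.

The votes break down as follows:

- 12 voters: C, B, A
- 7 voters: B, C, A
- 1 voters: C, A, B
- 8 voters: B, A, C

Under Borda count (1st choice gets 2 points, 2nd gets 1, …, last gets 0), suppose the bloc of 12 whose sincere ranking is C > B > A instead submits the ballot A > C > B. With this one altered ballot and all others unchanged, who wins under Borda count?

Borda totals with the altered ballot: A 33, B 30, C 21.
The switch changes the winner from B to A.

A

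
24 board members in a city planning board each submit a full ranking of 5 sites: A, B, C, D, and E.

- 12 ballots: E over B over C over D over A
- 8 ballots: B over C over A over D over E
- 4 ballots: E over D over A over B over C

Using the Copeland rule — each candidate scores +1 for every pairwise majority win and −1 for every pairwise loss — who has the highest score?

Pairwise results:
  A vs B: B wins 20–4.
  A vs C: C wins 20–4.
  A vs D: D wins 16–8.
  A vs E: E wins 16–8.
  B vs C: B wins 24–0.
  B vs D: B wins 20–4.
  B vs E: E wins 16–8.
  C vs D: C wins 20–4.
  C vs E: E wins 16–8.
  D vs E: E wins 16–8.
Copeland scores (wins − losses):
  A: 0 − 4 = -4
  B: 3 − 1 = 2
  C: 2 − 2 = 0
  D: 1 − 3 = -2
  E: 4 − 0 = 4
E has the best Copeland score.

E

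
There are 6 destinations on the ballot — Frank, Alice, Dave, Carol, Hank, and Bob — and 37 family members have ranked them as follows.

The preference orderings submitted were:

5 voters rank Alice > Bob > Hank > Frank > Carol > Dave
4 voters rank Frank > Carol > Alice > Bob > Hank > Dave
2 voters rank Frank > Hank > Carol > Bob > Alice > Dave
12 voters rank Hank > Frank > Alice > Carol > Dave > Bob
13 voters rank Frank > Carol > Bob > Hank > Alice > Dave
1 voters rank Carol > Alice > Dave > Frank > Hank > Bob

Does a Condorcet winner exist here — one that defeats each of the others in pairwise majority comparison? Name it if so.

Head-to-head results (37 voters total):
Frank vs Alice: Frank wins 31–6.
Frank vs Dave: Frank wins 36–1.
Frank vs Carol: Frank wins 36–1.
Frank vs Hank: Frank wins 20–17.
Frank vs Bob: Frank wins 32–5.
Alice vs Dave: Alice wins 37–0.
Alice vs Carol: Carol wins 20–17.
Alice vs Hank: Hank wins 27–10.
Alice vs Bob: Alice wins 22–15.
Dave vs Carol: Carol wins 37–0.
Dave vs Hank: Hank wins 36–1.
Dave vs Bob: Bob wins 24–13.
Carol vs Hank: Hank wins 19–18.
Carol vs Bob: Carol wins 32–5.
Hank vs Bob: Bob wins 22–15.
Frank beats each rival — Alice (31–6), Dave (36–1), Carol (36–1), Hank (20–17), Bob (32–5) — so Frank is the Condorcet winner.

Frank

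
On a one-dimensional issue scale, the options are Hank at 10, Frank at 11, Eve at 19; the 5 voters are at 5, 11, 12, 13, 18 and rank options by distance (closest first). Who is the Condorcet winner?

Frank

With single-peaked preferences on a line, the Condorcet winner is the candidate closest to the median voter.
The median voter (position 12) is closest to Frank at 11.
Check: Frank vs Eve — voters closer to Frank: 4 of 5.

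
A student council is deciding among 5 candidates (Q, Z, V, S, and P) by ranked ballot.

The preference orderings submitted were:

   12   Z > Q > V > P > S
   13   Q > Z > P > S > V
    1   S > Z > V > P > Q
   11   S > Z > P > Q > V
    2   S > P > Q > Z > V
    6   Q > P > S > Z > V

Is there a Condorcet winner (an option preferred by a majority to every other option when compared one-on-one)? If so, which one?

Z

Head-to-head results (45 voters total):
Q vs Z: Z wins 24–21.
Q vs V: Q wins 44–1.
Q vs S: Q wins 31–14.
Q vs P: Q wins 31–14.
Z vs V: Z wins 45–0.
Z vs S: Z wins 25–20.
Z vs P: Z wins 37–8.
V vs S: S wins 33–12.
V vs P: P wins 32–13.
S vs P: P wins 31–14.
Z beats each rival — Q (24–21), V (45–0), S (25–20), P (37–8) — so Z is the Condorcet winner.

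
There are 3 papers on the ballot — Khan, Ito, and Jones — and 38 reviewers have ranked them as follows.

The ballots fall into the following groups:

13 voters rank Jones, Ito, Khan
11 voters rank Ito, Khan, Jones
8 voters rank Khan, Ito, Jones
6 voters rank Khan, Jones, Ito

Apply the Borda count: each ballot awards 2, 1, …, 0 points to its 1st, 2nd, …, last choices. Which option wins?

Ito

Borda scores:
  Khan: 13·0 + 11·1 + 8·2 + 6·2 = 39
  Ito: 13·1 + 11·2 + 8·1 + 6·0 = 43
  Jones: 13·2 + 11·0 + 8·0 + 6·1 = 32
Ito has the highest total.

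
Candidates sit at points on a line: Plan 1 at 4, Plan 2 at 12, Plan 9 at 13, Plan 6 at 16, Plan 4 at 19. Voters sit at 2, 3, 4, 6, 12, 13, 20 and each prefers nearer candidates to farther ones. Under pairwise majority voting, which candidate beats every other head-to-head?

Plan 1

With single-peaked preferences on a line, the Condorcet winner is the candidate closest to the median voter.
The median voter (position 6) is closest to Plan 1 at 4.
Check: Plan 1 vs Plan 4 — voters closer to Plan 1: 4 of 7.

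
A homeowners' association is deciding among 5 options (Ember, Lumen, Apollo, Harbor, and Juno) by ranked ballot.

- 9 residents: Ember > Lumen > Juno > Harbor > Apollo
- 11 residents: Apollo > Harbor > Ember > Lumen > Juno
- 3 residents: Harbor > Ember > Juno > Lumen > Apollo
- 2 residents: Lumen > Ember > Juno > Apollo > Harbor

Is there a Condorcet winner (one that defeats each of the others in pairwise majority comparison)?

Head-to-head results (25 voters total):
Ember vs Lumen: Ember wins 23–2.
Ember vs Apollo: Ember wins 14–11.
Ember vs Harbor: Harbor wins 14–11.
Ember vs Juno: Ember wins 25–0.
Lumen vs Apollo: Lumen wins 14–11.
Lumen vs Harbor: Harbor wins 14–11.
Lumen vs Juno: Lumen wins 22–3.
Apollo vs Harbor: Apollo wins 13–12.
Apollo vs Juno: Juno wins 14–11.
Harbor vs Juno: Harbor wins 14–11.
No candidate beats all others: Ember beats Apollo beats Harbor beats Ember, a majority cycle.

No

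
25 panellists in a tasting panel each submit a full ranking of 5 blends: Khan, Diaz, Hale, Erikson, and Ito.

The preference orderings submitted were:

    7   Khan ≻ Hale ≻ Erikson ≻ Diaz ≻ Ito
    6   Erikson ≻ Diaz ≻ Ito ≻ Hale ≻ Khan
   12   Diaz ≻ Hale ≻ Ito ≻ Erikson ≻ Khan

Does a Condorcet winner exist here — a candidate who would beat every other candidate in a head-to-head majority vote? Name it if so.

Head-to-head results (25 voters total):
Khan vs Diaz: Diaz wins 18–7.
Khan vs Hale: Hale wins 18–7.
Khan vs Erikson: Erikson wins 18–7.
Khan vs Ito: Ito wins 18–7.
Diaz vs Hale: Diaz wins 18–7.
Diaz vs Erikson: Erikson wins 13–12.
Diaz vs Ito: Diaz wins 25–0.
Hale vs Erikson: Hale wins 19–6.
Hale vs Ito: Hale wins 19–6.
Erikson vs Ito: Erikson wins 13–12.
No candidate beats all others: Diaz beats Hale beats Erikson beats Diaz, a majority cycle.

None — there is no Condorcet winner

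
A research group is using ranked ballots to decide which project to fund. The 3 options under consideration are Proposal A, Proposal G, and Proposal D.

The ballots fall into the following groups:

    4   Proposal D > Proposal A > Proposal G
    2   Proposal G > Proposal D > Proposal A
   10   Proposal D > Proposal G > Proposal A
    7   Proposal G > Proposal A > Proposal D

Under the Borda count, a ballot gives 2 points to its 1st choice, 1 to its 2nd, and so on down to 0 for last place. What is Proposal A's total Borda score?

11

Borda scores:
  Proposal A: 4·1 + 2·0 + 10·0 + 7·1 = 11
  Proposal G: 4·0 + 2·2 + 10·1 + 7·2 = 28
  Proposal D: 4·2 + 2·1 + 10·2 + 7·0 = 30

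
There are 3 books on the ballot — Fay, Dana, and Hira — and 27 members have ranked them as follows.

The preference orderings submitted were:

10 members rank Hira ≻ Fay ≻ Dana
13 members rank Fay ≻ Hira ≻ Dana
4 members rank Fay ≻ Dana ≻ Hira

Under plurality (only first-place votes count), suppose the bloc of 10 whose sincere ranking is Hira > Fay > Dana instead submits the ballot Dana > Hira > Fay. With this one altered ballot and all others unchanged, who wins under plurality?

Fay

First-place totals with the altered ballot: Fay 17, Dana 10, Hira 0.
The winner is unchanged: still Fay.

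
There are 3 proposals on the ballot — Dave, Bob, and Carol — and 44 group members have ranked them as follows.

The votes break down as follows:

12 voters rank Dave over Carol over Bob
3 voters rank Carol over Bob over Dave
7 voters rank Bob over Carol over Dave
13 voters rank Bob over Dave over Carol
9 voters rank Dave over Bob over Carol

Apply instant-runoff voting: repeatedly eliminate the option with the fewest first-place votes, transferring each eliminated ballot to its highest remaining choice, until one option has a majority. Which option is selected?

Bob

Round 1: Dave 21, Bob 20, Carol 3. Carol has the fewest and is eliminated.
Round 2: Bob 23, Dave 21. Bob has a majority.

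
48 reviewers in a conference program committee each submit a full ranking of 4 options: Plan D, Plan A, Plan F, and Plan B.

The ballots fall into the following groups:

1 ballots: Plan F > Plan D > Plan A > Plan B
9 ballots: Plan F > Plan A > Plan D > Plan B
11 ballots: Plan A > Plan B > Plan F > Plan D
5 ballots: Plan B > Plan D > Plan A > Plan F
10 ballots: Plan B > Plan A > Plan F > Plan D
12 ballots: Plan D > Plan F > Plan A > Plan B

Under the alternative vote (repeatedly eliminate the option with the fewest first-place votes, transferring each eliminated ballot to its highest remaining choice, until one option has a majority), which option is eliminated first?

Round 1: Plan B 15, Plan D 12, Plan A 11, Plan F 10. Plan F has the fewest and is eliminated.
Round 2: Plan A 20, Plan B 15, Plan D 13. Plan D has the fewest and is eliminated.
Round 3: Plan A 33, Plan B 15. Plan A has a majority.

Plan F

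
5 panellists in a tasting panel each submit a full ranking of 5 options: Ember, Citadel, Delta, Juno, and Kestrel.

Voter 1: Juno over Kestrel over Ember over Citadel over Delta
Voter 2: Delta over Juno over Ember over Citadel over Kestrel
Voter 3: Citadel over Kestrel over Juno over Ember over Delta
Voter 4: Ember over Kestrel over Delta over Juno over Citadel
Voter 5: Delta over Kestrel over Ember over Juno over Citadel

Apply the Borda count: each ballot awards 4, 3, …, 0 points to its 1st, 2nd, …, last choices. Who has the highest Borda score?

Borda scores:
  Ember: 2 + 2 + 1 + 4 + 2 = 11
  Citadel: 1 + 1 + 4 + 0 + 0 = 6
  Delta: 0 + 4 + 0 + 2 + 4 = 10
  Juno: 4 + 3 + 2 + 1 + 1 = 11
  Kestrel: 3 + 0 + 3 + 3 + 3 = 12
Kestrel has the highest total.

Kestrel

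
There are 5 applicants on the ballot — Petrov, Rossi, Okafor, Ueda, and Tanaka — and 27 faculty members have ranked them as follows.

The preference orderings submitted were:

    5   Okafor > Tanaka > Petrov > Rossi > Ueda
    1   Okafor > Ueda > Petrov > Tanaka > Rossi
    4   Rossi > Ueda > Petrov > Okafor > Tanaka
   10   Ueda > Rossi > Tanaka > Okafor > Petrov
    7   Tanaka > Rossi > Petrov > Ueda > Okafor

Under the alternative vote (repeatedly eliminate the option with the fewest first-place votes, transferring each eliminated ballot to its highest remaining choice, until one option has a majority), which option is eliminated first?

Round 1: Ueda 10, Tanaka 7, Okafor 6, Rossi 4, Petrov 0. Petrov has the fewest and is eliminated.
Round 2: Ueda 10, Tanaka 7, Okafor 6, Rossi 4. Rossi has the fewest and is eliminated.
Round 3: Ueda 14, Tanaka 7, Okafor 6. Ueda has a majority.

Petrov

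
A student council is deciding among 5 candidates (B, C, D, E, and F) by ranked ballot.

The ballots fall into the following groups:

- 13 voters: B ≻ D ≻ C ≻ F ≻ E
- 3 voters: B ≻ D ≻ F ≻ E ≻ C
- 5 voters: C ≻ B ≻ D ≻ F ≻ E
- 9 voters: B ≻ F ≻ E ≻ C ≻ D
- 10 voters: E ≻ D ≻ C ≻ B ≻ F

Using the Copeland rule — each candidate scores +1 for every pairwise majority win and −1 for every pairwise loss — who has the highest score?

Pairwise results:
  B vs C: B wins 25–15.
  B vs D: B wins 30–10.
  B vs E: B wins 30–10.
  B vs F: B wins 40–0.
  C vs D: D wins 26–14.
  C vs E: E wins 22–18.
  C vs F: C wins 28–12.
  D vs E: D wins 21–19.
  D vs F: D wins 31–9.
  E vs F: F wins 30–10.
Copeland scores (wins − losses):
  B: 4 − 0 = 4
  C: 1 − 3 = -2
  D: 3 − 1 = 2
  E: 1 − 3 = -2
  F: 1 − 3 = -2
B has the best Copeland score.

B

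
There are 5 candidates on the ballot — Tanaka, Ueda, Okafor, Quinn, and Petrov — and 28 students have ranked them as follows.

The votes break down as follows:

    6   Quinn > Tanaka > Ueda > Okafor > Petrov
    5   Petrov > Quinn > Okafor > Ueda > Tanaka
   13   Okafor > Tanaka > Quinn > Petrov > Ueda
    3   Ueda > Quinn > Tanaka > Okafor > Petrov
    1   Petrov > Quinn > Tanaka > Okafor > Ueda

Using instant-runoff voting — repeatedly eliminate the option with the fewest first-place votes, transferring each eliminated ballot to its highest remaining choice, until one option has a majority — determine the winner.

Round 1: Okafor 13, Quinn 6, Petrov 6, Ueda 3, Tanaka 0. Tanaka has the fewest and is eliminated.
Round 2: Okafor 13, Quinn 6, Petrov 6, Ueda 3. Ueda has the fewest and is eliminated.
Round 3: Okafor 13, Quinn 9, Petrov 6. Petrov has the fewest and is eliminated.
Round 4: Quinn 15, Okafor 13. Quinn has a majority.

Quinn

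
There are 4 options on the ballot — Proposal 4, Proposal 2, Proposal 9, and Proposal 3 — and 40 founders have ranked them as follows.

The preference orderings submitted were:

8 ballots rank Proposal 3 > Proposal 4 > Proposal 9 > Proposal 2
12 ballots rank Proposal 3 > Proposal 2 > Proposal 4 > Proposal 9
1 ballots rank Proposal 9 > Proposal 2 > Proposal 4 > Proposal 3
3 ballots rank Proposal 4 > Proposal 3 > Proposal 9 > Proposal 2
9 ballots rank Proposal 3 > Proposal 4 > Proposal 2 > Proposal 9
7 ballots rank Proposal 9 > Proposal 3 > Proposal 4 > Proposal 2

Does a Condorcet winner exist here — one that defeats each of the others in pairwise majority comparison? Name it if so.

Proposal 3

Head-to-head results (40 voters total):
Proposal 4 vs Proposal 2: Proposal 4 wins 27–13.
Proposal 4 vs Proposal 9: Proposal 4 wins 32–8.
Proposal 4 vs Proposal 3: Proposal 3 wins 36–4.
Proposal 2 vs Proposal 9: Proposal 2 wins 21–19.
Proposal 2 vs Proposal 3: Proposal 3 wins 39–1.
Proposal 9 vs Proposal 3: Proposal 3 wins 32–8.
Proposal 3 beats each rival — Proposal 4 (36–4), Proposal 2 (39–1), Proposal 9 (32–8) — so Proposal 3 is the Condorcet winner.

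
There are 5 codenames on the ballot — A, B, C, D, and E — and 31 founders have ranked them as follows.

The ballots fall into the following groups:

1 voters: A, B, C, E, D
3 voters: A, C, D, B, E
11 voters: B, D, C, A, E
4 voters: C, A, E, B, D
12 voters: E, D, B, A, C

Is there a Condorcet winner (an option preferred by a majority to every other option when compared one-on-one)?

Head-to-head results (31 voters total):
A vs B: B wins 23–8.
A vs C: A wins 16–15.
A vs D: D wins 23–8.
A vs E: A wins 19–12.
B vs C: B wins 24–7.
B vs D: B wins 16–15.
B vs E: E wins 16–15.
C vs D: D wins 23–8.
C vs E: C wins 19–12.
D vs E: E wins 17–14.
No candidate beats all others: A beats E beats B beats A, a majority cycle.

No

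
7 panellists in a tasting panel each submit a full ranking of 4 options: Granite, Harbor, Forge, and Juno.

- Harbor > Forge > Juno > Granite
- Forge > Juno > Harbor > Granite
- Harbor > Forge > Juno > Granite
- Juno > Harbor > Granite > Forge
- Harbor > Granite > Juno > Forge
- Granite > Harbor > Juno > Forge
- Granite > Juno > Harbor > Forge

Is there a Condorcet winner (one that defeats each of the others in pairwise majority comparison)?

Head-to-head results (7 voters total):
Granite vs Harbor: Harbor wins 5–2.
Granite vs Forge: Granite wins 4–3.
Granite vs Juno: Juno wins 4–3.
Harbor vs Forge: Harbor wins 6–1.
Harbor vs Juno: Harbor wins 4–3.
Forge vs Juno: Juno wins 4–3.
Harbor beats each rival — Granite (5–2), Forge (6–1), Juno (4–3) — so Harbor is the Condorcet winner.

Yes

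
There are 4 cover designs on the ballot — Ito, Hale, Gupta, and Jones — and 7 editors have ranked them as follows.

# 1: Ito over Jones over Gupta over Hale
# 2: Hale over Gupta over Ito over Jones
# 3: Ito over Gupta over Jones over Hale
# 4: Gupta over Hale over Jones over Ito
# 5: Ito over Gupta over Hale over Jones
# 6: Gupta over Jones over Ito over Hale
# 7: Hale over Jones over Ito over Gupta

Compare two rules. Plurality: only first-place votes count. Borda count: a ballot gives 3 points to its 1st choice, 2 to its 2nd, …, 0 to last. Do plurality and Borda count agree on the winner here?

No

Plurality first-place counts: Ito 3, Hale 2, Gupta 2, Jones 0 → Ito.
Borda totals: Ito 12, Hale 9, Gupta 13, Jones 8 → Gupta.
The two rules disagree: plurality picks Ito, Borda picks Gupta.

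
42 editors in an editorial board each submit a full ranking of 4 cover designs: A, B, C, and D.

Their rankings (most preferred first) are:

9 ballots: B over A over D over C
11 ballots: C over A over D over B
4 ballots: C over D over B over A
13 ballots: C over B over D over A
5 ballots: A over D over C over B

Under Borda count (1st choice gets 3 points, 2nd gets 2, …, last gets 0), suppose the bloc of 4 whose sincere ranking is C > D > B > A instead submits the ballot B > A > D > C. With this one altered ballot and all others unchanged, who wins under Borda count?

C

Borda totals with the altered ballot: A 63, B 65, C 77, D 47.
The winner is unchanged: still C.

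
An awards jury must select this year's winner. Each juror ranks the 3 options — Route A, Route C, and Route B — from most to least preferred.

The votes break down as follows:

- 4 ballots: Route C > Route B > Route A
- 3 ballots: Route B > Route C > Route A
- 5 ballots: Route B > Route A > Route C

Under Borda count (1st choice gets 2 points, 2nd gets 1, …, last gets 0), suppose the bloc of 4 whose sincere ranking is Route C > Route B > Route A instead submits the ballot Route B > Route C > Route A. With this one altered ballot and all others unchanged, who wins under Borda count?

Borda totals with the altered ballot: Route A 5, Route C 7, Route B 24.
The winner is unchanged: still Route B.

Route B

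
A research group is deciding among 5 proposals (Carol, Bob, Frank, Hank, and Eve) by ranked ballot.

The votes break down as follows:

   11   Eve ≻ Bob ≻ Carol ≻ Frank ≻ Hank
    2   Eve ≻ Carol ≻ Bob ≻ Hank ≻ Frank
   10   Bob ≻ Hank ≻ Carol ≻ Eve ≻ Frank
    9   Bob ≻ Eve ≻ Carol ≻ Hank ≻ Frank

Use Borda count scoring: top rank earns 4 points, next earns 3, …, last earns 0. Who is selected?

Borda scores:
  Carol: 11·2 + 2·3 + 10·2 + 9·2 = 66
  Bob: 11·3 + 2·2 + 10·4 + 9·4 = 113
  Frank: 11·1 + 2·0 + 10·0 + 9·0 = 11
  Hank: 11·0 + 2·1 + 10·3 + 9·1 = 41
  Eve: 11·4 + 2·4 + 10·1 + 9·3 = 89
Bob has the highest total.

Bob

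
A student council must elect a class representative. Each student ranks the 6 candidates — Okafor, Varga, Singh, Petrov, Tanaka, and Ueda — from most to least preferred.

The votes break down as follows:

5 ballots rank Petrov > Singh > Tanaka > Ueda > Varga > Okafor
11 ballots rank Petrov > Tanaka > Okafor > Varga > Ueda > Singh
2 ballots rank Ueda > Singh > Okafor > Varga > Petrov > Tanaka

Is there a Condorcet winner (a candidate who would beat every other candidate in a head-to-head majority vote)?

Yes

Head-to-head results (18 voters total):
Okafor vs Varga: Okafor wins 13–5.
Okafor vs Singh: Okafor wins 11–7.
Okafor vs Petrov: Petrov wins 16–2.
Okafor vs Tanaka: Tanaka wins 16–2.
Okafor vs Ueda: Okafor wins 11–7.
Varga vs Singh: Varga wins 11–7.
Varga vs Petrov: Petrov wins 16–2.
Varga vs Tanaka: Tanaka wins 16–2.
Varga vs Ueda: Varga wins 11–7.
Singh vs Petrov: Petrov wins 16–2.
Singh vs Tanaka: Tanaka wins 11–7.
Singh vs Ueda: Ueda wins 13–5.
Petrov vs Tanaka: Petrov wins 18–0.
Petrov vs Ueda: Petrov wins 16–2.
Tanaka vs Ueda: Tanaka wins 16–2.
Petrov beats each rival — Okafor (16–2), Varga (16–2), Singh (16–2), Tanaka (18–0), Ueda (16–2) — so Petrov is the Condorcet winner.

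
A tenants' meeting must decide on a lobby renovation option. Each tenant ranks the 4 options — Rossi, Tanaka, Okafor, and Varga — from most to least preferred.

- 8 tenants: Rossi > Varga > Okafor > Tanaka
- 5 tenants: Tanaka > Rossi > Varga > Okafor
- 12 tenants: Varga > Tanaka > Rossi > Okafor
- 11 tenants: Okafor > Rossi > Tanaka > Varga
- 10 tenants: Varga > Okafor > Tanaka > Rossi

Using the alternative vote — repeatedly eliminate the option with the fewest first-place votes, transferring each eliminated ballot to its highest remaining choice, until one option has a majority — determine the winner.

Round 1: Varga 22, Okafor 11, Rossi 8, Tanaka 5. Tanaka has the fewest and is eliminated.
Round 2: Varga 22, Rossi 13, Okafor 11. Okafor has the fewest and is eliminated.
Round 3: Rossi 24, Varga 22. Rossi has a majority.

Rossi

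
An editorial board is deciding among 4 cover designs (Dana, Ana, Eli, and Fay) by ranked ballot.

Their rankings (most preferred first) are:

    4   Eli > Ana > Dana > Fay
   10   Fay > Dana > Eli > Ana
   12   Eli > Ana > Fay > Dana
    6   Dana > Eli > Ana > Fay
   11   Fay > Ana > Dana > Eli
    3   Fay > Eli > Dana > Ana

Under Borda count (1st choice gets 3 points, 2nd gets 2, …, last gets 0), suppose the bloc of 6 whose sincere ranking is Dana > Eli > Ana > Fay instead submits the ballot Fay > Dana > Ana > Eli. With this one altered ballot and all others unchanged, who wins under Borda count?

Fay

Borda totals with the altered ballot: Dana 50, Ana 60, Eli 64, Fay 102.
The winner is unchanged: still Fay.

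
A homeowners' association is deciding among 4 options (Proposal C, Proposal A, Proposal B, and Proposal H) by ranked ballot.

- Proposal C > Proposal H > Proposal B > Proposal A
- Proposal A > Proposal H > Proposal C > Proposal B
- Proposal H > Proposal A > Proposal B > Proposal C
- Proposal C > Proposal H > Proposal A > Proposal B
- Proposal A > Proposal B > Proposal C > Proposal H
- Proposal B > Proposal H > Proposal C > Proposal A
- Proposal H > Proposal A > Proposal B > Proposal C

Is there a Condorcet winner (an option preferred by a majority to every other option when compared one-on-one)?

Head-to-head results (7 voters total):
Proposal C vs Proposal A: Proposal A wins 4–3.
Proposal C vs Proposal B: Proposal B wins 4–3.
Proposal C vs Proposal H: Proposal H wins 4–3.
Proposal A vs Proposal B: Proposal A wins 5–2.
Proposal A vs Proposal H: Proposal H wins 5–2.
Proposal B vs Proposal H: Proposal H wins 5–2.
Proposal H beats each rival — Proposal C (4–3), Proposal A (5–2), Proposal B (5–2) — so Proposal H is the Condorcet winner.

Yes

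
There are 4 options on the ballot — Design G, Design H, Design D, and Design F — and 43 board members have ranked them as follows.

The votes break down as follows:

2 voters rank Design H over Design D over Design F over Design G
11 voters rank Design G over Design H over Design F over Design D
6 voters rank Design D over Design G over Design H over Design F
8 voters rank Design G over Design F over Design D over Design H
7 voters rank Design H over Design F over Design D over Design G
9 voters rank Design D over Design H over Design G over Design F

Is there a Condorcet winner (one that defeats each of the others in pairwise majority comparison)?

No

Head-to-head results (43 voters total):
Design G vs Design H: Design G wins 25–18.
Design G vs Design D: Design D wins 24–19.
Design G vs Design F: Design G wins 34–9.
Design H vs Design D: Design D wins 23–20.
Design H vs Design F: Design H wins 35–8.
Design D vs Design F: Design F wins 26–17.
No candidate beats all others: Design G beats Design F beats Design D beats Design G, a majority cycle.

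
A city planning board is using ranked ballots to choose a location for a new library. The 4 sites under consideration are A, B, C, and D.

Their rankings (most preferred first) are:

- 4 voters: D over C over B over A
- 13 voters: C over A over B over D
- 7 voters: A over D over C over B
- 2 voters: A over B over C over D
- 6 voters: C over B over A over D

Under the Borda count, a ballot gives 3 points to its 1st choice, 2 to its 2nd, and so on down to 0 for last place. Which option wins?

C

Borda scores:
  A: 4·0 + 13·2 + 7·3 + 2·3 + 6·1 = 59
  B: 4·1 + 13·1 + 7·0 + 2·2 + 6·2 = 33
  C: 4·2 + 13·3 + 7·1 + 2·1 + 6·3 = 74
  D: 4·3 + 13·0 + 7·2 + 2·0 + 6·0 = 26
C has the highest total.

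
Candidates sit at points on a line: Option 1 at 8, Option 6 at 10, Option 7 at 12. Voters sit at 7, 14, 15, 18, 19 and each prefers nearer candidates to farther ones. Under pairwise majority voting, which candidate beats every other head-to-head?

Option 7

With single-peaked preferences on a line, the Condorcet winner is the candidate closest to the median voter.
The median voter (position 15) is closest to Option 7 at 12.
Check: Option 7 vs Option 1 — voters closer to Option 7: 4 of 5.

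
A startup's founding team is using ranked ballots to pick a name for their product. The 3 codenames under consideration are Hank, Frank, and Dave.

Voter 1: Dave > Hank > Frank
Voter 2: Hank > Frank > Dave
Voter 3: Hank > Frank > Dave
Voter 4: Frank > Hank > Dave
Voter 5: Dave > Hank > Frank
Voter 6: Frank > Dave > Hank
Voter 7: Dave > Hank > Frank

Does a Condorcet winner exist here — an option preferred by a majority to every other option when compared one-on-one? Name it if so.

Head-to-head results (7 voters total):
Hank vs Frank: Hank wins 5–2.
Hank vs Dave: Dave wins 4–3.
Frank vs Dave: Frank wins 4–3.
No candidate beats all others: Hank beats Frank beats Dave beats Hank, a majority cycle.

No Condorcet winner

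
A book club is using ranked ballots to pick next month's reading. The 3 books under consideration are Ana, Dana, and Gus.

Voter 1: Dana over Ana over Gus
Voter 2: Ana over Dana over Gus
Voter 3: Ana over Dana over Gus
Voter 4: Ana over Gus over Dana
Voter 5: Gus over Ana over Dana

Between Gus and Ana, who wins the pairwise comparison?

Ana

Ballots ranking Gus above Ana: 1.
Ballots ranking Ana above Gus: 4.
Ana wins the head-to-head, 4–1.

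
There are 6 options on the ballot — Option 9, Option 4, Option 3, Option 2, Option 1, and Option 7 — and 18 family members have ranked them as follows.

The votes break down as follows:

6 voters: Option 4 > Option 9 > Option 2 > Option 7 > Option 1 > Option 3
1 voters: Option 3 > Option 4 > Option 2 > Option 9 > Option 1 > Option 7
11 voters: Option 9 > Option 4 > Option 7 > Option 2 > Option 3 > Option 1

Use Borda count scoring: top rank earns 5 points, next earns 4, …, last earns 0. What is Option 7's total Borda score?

Borda scores:
  Option 9: 6·4 + 2 + 11·5 = 81
  Option 4: 6·5 + 4 + 11·4 = 78
  Option 3: 6·0 + 5 + 11·1 = 16
  Option 2: 6·3 + 3 + 11·2 = 43
  Option 1: 6·1 + 1 + 11·0 = 7
  Option 7: 6·2 + 0 + 11·3 = 45

45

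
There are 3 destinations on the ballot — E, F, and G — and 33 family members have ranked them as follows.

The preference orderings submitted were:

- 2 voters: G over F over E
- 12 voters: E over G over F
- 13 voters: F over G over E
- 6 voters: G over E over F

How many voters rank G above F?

20

Ballots ranking G above F: 2+12+6 = 20.
Ballots ranking F above G: 13.
So 20 of 33 voters prefer G to F.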